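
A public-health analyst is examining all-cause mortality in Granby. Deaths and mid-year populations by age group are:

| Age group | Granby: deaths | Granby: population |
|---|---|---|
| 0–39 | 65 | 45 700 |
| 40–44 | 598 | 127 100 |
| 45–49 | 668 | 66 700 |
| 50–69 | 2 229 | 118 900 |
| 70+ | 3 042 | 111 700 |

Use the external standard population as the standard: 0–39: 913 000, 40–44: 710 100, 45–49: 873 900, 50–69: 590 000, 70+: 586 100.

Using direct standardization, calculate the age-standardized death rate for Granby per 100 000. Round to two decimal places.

1100.27

Age-specific rates per 100 000 for Granby: 142.23, 470.50, 1001.50, 1874.68, 2723.37.
Standard total = 3 673 100; weights = 0.2486, 0.1933, 0.2379, 0.1606, 0.1596.
Standardized rate: 0.2486×142.23 + 0.1933×470.50 + 0.2379×1001.50 + 0.1606×1874.68 + 0.1596×2723.37 = 1100.2684 per 100 000.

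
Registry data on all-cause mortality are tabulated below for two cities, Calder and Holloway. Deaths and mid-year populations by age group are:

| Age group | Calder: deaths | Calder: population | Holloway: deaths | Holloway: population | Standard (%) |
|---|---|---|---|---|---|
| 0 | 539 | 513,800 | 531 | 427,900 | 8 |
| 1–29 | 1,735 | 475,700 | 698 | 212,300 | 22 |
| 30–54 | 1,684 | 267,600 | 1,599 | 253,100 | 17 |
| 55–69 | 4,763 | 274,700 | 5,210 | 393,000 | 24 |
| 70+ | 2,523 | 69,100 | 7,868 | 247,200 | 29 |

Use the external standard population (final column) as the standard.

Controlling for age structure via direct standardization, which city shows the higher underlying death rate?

Calder

Age-specific rates per 1,000 for Calder: 1.049, 3.647, 6.293, 17.339, 36.512.
For Holloway: 1.241, 3.288, 6.318, 13.257, 31.828.
Standard weights: 0.08, 0.22, 0.17, 0.24, 0.29.
Calder: 0.0800×1.049 + 0.2200×3.647 + 0.1700×6.293 + 0.2400×17.339 + 0.2900×36.512 = 16.7060 per 1,000.
Holloway: 0.0800×1.241 + 0.2200×3.288 + 0.1700×6.318 + 0.2400×13.257 + 0.2900×31.828 = 14.3085 per 1,000.
The crude rates (7.02 vs 10.37) would put Holloway higher, but that reflects its age composition; once standardized to a common age structure, Calder has the higher underlying rate.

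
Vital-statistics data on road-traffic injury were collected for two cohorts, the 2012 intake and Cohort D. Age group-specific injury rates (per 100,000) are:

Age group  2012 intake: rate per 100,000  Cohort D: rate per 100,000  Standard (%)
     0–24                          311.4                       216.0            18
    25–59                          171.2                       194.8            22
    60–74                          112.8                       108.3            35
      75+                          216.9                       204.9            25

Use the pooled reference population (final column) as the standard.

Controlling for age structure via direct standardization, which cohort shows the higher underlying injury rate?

2012 intake

Standard weights: 0.18, 0.22, 0.35, 0.25.
The 2012 intake: 0.1800×311.4 + 0.2200×171.2 + 0.3500×112.8 + 0.2500×216.9 = 187.4210 per 100,000.
Cohort D: 0.1800×216.0 + 0.2200×194.8 + 0.3500×108.3 + 0.2500×204.9 = 170.8660 per 100,000.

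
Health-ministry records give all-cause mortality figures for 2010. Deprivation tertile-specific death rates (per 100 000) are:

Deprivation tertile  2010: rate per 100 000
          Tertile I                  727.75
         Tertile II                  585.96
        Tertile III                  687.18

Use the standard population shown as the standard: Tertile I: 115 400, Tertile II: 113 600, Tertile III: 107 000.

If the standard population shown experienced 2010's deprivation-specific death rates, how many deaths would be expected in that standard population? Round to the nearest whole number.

Expected deaths = Σ (standard pop × deprivation-specific rate ÷ 100 000)
= 115 400×727.75/100 000 + 113 600×585.96/100 000 + 107 000×687.18/100 000
= 839.82 + 665.65 + 735.28 = 2240.76.

2241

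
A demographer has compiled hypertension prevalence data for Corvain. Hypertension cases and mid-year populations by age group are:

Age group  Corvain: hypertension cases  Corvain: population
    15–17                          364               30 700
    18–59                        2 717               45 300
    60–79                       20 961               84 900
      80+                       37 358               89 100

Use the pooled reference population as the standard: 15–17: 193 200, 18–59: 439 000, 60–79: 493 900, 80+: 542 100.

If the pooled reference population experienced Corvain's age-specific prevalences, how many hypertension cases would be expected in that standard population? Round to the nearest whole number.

Age-specific rates per 1 000 for Corvain: 11.857, 59.978, 246.890, 419.282.
Expected hypertension cases = Σ (standard pop × age-specific rate ÷ 1 000)
= 193 200×11.857/1 000 + 439 000×59.978/1 000 + 493 900×246.890/1 000 + 542 100×419.282/1 000
= 2290.71 + 26330.31 + 121939.20 + 227292.61 = 377852.83.

377853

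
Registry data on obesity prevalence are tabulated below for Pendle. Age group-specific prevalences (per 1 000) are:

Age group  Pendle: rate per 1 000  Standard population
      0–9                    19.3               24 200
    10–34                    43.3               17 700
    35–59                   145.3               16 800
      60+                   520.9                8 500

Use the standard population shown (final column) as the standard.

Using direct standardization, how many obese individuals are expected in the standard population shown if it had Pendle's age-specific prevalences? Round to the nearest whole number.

8102

Expected obese individuals = Σ (standard pop × age-specific rate ÷ 1 000)
= 24 200×19.3/1 000 + 17 700×43.3/1 000 + 16 800×145.3/1 000 + 8 500×520.9/1 000
= 467.06 + 766.41 + 2441.04 + 4427.65 = 8102.16.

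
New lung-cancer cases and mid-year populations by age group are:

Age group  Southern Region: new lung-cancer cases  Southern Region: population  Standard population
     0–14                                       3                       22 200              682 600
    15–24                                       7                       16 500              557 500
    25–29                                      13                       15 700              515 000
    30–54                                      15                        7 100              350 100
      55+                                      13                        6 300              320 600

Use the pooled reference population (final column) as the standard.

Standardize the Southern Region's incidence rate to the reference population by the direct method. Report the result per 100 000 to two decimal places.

Age-specific rates per 100 000 for the Southern Region: 13.51, 42.42, 82.80, 211.27, 206.35.
Standard total = 2 425 800; weights = 0.2814, 0.2298, 0.2123, 0.1443, 0.1322.
Standardized rate: 0.2814×13.51 + 0.2298×42.42 + 0.2123×82.80 + 0.1443×211.27 + 0.1322×206.35 = 88.8942 per 100 000.

88.89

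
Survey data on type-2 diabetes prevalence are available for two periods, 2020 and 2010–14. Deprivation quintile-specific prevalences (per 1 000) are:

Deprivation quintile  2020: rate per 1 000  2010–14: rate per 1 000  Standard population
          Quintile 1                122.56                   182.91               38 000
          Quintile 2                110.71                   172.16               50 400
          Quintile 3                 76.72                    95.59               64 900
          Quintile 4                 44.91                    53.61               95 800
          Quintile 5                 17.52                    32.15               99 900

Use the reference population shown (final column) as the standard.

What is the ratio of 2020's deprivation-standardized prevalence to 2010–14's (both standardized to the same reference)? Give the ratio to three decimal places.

0.705

Standard total = 349 000; weights = 0.1089, 0.1444, 0.1860, 0.2745, 0.2862.
2020: 0.1089×122.56 + 0.1444×110.71 + 0.1860×76.72 + 0.2745×44.91 + 0.2862×17.52 = 60.9422 per 1 000.
2010–14: 0.1089×182.91 + 0.1444×172.16 + 0.1860×95.59 + 0.2745×53.61 + 0.2862×32.15 = 86.4724 per 1 000.
Ratio = 60.9422 ÷ 86.4724 = 0.70476.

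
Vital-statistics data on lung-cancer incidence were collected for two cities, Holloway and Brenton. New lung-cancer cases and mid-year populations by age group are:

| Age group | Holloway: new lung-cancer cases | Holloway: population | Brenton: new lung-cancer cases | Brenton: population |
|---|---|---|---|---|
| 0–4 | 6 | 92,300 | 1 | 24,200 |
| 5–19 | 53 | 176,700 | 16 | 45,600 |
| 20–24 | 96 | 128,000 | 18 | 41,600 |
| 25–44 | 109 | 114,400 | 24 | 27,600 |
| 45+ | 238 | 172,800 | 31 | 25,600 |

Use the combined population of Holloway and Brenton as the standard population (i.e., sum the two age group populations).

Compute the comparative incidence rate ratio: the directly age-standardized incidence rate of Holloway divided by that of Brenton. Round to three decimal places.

Age-specific rates per 100,000 for Holloway: 6.50, 29.99, 75.00, 95.28, 137.73.
For Brenton: 4.13, 35.09, 43.27, 86.96, 121.09.
Combined standard total = 848,800; weights = 0.1373, 0.2619, 0.1998, 0.1673, 0.2337.
Holloway: 0.1373×6.50 + 0.2619×29.99 + 0.1998×75.00 + 0.1673×95.28 + 0.2337×137.73 = 71.8670 per 100,000.
Brenton: 0.1373×4.13 + 0.2619×35.09 + 0.1998×43.27 + 0.1673×86.96 + 0.2337×121.09 = 61.2544 per 100,000.
Ratio = 71.8670 ÷ 61.2544 = 1.17326.

1.173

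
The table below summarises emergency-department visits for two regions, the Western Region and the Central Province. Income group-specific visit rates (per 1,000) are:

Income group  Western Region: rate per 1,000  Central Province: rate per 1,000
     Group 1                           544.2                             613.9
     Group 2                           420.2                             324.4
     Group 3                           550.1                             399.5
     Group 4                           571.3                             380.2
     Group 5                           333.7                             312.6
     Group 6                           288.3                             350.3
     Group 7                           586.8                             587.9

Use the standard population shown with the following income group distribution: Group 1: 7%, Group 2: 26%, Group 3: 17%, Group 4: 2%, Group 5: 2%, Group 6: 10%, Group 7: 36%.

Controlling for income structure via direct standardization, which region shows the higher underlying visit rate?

Standard weights: 0.07, 0.26, 0.17, 0.02, 0.02, 0.10, 0.36.
The Western Region: 0.0700×544.2 + 0.2600×420.2 + 0.1700×550.1 + 0.0200×571.3 + 0.0200×333.7 + 0.1000×288.3 + 0.3600×586.8 = 499.0410 per 1,000.
The Central Province: 0.0700×613.9 + 0.2600×324.4 + 0.1700×399.5 + 0.0200×380.2 + 0.0200×312.6 + 0.1000×350.3 + 0.3600×587.9 = 455.7620 per 1,000.

Western Region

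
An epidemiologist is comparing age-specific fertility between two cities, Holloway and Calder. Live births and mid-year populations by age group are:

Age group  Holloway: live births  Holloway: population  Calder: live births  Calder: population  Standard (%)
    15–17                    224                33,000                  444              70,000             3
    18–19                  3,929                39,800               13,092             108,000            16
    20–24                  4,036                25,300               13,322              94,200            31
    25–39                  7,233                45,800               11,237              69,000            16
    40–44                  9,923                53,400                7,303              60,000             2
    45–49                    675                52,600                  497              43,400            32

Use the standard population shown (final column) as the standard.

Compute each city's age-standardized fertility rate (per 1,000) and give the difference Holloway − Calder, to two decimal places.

2.96

Age-specific rates per 1,000 for Holloway: 6.788, 98.719, 159.526, 157.926, 185.824, 12.833.
For Calder: 6.343, 121.222, 141.423, 162.855, 121.717, 11.452.
Standard weights: 0.03, 0.16, 0.31, 0.16, 0.02, 0.32.
Holloway: 0.0300×6.788 + 0.1600×98.719 + 0.3100×159.526 + 0.1600×157.926 + 0.0200×185.824 + 0.3200×12.833 = 98.5426 per 1,000.
Calder: 0.0300×6.343 + 0.1600×121.222 + 0.3100×141.423 + 0.1600×162.855 + 0.0200×121.717 + 0.3200×11.452 = 95.5825 per 1,000.
Difference = 98.5426 − 95.5825 = 2.9602.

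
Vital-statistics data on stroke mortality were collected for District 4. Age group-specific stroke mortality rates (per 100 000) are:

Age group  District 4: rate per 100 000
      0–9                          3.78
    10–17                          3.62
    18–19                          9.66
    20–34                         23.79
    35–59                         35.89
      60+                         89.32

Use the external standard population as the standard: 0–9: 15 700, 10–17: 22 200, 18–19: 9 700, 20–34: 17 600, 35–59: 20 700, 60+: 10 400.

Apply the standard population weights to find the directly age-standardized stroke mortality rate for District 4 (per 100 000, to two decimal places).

Standard total = 96 300; weights = 0.1630, 0.2305, 0.1007, 0.1828, 0.2150, 0.1080.
Standardized rate: 0.1630×3.78 + 0.2305×3.62 + 0.1007×9.66 + 0.1828×23.79 + 0.2150×35.89 + 0.1080×89.32 = 24.1326 per 100 000.

24.13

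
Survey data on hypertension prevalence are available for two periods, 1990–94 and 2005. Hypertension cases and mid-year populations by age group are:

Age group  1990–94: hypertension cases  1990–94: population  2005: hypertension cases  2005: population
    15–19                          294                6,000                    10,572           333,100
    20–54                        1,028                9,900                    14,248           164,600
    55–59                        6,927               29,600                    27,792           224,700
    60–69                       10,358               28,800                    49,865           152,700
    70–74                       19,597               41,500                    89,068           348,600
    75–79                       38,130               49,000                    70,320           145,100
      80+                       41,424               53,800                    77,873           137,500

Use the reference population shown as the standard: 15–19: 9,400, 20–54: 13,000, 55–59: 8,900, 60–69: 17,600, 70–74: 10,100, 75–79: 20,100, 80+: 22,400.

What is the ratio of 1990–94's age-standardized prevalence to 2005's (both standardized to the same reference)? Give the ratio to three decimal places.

Age-specific rates per 1,000 for 1990–94: 49.000, 103.838, 234.020, 359.653, 472.217, 778.163, 769.963.
For 2005: 31.738, 86.561, 123.685, 326.555, 255.502, 484.631, 566.349.
Standard total = 101,500; weights = 0.0926, 0.1281, 0.0877, 0.1734, 0.0995, 0.1980, 0.2207.
1990–94: 0.0926×49.000 + 0.1281×103.838 + 0.0877×234.020 + 0.1734×359.653 + 0.0995×472.217 + 0.1980×778.163 + 0.2207×769.963 = 471.7321 per 1,000.
2005: 0.0926×31.738 + 0.1281×86.561 + 0.0877×123.685 + 0.1734×326.555 + 0.0995×255.502 + 0.1980×484.631 + 0.2207×566.349 = 327.8787 per 1,000.
Ratio = 471.7321 ÷ 327.8787 = 1.43874.

1.439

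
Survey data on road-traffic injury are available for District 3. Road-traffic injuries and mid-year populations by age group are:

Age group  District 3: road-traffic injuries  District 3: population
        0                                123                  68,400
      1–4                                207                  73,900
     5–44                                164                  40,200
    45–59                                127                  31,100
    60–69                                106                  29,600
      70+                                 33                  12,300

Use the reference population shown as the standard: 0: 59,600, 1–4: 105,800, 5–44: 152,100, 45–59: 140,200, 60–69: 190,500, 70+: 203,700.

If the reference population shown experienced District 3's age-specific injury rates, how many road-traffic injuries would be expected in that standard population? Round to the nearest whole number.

Age-specific rates per 100,000 for District 3: 179.82, 280.11, 407.96, 408.36, 358.11, 268.29.
Expected road-traffic injuries = Σ (standard pop × age-specific rate ÷ 100,000)
= 59,600×179.82/100,000 + 105,800×280.11/100,000 + 152,100×407.96/100,000 + 140,200×408.36/100,000 + 190,500×358.11/100,000 + 203,700×268.29/100,000
= 107.18 + 296.35 + 620.51 + 572.52 + 682.20 + 546.51 = 2825.27.

2825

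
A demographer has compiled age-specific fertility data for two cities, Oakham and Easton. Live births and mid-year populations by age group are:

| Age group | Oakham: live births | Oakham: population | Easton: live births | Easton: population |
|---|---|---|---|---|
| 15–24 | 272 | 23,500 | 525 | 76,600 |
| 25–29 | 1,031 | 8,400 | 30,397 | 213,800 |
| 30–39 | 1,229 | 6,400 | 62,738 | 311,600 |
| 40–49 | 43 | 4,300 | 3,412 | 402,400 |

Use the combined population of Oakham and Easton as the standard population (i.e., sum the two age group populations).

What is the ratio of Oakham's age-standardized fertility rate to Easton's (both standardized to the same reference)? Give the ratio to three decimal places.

Age-specific rates per 1,000 for Oakham: 11.574, 122.738, 192.031, 10.000.
For Easton: 6.854, 142.175, 201.341, 8.479.
Combined standard total = 1,047,000; weights = 0.0956, 0.2122, 0.3037, 0.3884.
Oakham: 0.0956×11.574 + 0.2122×122.738 + 0.3037×192.031 + 0.3884×10.000 = 89.3638 per 1,000.
Easton: 0.0956×6.854 + 0.2122×142.175 + 0.3037×201.341 + 0.3884×8.479 = 95.2745 per 1,000.
Ratio = 89.3638 ÷ 95.2745 = 0.93796.

0.938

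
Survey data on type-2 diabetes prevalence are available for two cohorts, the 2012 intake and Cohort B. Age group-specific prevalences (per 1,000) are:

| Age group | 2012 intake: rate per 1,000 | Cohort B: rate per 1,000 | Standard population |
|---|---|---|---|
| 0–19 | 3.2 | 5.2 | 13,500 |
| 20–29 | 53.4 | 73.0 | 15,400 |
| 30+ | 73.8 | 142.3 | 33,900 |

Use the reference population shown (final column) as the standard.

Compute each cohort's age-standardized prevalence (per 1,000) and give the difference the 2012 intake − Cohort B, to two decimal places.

Standard total = 62,800; weights = 0.2150, 0.2452, 0.5398.
The 2012 intake: 0.2150×3.2 + 0.2452×53.4 + 0.5398×73.8 = 53.6207 per 1,000.
Cohort B: 0.2150×5.2 + 0.2452×73.0 + 0.5398×142.3 = 95.8339 per 1,000.
Difference = 53.6207 − 95.8339 = -42.2132.

-42.21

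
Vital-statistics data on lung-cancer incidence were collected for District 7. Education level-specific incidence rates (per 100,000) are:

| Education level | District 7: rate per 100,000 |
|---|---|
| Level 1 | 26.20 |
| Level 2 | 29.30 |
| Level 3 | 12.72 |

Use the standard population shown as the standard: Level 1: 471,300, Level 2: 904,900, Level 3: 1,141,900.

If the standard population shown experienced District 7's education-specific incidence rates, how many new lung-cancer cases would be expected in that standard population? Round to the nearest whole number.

Expected new lung-cancer cases = Σ (standard pop × education-specific rate ÷ 100,000)
= 471,300×26.20/100,000 + 904,900×29.30/100,000 + 1,141,900×12.72/100,000
= 123.48 + 265.14 + 145.25 = 533.87.

534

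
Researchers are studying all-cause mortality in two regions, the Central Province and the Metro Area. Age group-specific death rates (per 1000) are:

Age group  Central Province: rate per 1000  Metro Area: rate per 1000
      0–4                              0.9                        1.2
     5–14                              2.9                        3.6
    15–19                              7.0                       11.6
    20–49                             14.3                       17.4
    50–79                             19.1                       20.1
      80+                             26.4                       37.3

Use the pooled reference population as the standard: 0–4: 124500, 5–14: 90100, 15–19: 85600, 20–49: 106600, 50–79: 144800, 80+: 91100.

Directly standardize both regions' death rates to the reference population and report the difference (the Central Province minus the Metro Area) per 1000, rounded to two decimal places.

-3.05

Standard total = 642700; weights = 0.1937, 0.1402, 0.1332, 0.1659, 0.2253, 0.1417.
The Central Province: 0.1937×0.9 + 0.1402×2.9 + 0.1332×7.0 + 0.1659×14.3 + 0.2253×19.1 + 0.1417×26.4 = 11.9304 per 1000.
The Metro Area: 0.1937×1.2 + 0.1402×3.6 + 0.1332×11.6 + 0.1659×17.4 + 0.2253×20.1 + 0.1417×37.3 = 14.9838 per 1000.
Difference = 11.9304 − 14.9838 = -3.0534.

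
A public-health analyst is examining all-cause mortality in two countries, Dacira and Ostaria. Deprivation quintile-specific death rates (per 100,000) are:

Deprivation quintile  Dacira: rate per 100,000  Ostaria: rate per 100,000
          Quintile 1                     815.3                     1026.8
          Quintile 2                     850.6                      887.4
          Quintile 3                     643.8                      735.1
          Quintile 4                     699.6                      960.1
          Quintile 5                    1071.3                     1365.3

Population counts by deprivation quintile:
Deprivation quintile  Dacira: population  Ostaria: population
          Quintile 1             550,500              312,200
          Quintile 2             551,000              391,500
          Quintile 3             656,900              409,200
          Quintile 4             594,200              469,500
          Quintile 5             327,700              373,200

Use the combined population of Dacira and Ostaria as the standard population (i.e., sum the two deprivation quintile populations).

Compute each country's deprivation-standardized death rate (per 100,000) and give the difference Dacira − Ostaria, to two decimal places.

Combined standard total = 4,635,900; weights = 0.1861, 0.2033, 0.2300, 0.2294, 0.1512.
Dacira: 0.1861×815.3 + 0.2033×850.6 + 0.2300×643.8 + 0.2294×699.6 + 0.1512×1071.3 = 795.1948 per 100,000.
Ostaria: 0.1861×1026.8 + 0.2033×887.4 + 0.2300×735.1 + 0.2294×960.1 + 0.1512×1365.3 = 967.2517 per 100,000.
Difference = 795.1948 − 967.2517 = -172.0569.

-172.06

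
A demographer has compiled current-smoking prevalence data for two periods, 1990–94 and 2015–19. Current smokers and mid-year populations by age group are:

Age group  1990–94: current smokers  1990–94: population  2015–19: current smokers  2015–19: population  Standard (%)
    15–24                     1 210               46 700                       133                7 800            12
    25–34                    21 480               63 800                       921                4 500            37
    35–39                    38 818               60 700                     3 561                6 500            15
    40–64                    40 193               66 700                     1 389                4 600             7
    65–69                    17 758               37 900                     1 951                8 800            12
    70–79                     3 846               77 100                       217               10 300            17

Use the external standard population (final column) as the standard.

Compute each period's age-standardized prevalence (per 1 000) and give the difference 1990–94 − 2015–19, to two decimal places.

119.22

Age-specific rates per 1 000 for 1990–94: 25.910, 336.677, 639.506, 602.594, 468.549, 49.883.
For 2015–19: 17.051, 204.667, 547.846, 301.957, 221.705, 21.068.
Standard weights: 0.12, 0.37, 0.15, 0.07, 0.12, 0.17.
1990–94: 0.1200×25.910 + 0.3700×336.677 + 0.1500×639.506 + 0.0700×602.594 + 0.1200×468.549 + 0.1700×49.883 = 330.4932 per 1 000.
2015–19: 0.1200×17.051 + 0.3700×204.667 + 0.1500×547.846 + 0.0700×301.957 + 0.1200×221.705 + 0.1700×21.068 = 211.2728 per 1 000.
Difference = 330.4932 − 211.2728 = 119.2204.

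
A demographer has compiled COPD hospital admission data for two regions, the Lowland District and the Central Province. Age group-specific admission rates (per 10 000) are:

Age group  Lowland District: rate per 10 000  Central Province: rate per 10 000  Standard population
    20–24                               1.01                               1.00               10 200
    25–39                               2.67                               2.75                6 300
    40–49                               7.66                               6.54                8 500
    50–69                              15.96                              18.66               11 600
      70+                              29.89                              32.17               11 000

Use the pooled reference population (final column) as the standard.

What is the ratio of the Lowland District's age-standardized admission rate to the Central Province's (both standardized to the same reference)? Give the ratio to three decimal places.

Standard total = 47 600; weights = 0.2143, 0.1324, 0.1786, 0.2437, 0.2311.
The Lowland District: 0.2143×1.01 + 0.1324×2.67 + 0.1786×7.66 + 0.2437×15.96 + 0.2311×29.89 = 12.7344 per 10 000.
The Central Province: 0.2143×1.00 + 0.1324×2.75 + 0.1786×6.54 + 0.2437×18.66 + 0.2311×32.17 = 13.7278 per 10 000.
Ratio = 12.7344 ÷ 13.7278 = 0.92764.

0.928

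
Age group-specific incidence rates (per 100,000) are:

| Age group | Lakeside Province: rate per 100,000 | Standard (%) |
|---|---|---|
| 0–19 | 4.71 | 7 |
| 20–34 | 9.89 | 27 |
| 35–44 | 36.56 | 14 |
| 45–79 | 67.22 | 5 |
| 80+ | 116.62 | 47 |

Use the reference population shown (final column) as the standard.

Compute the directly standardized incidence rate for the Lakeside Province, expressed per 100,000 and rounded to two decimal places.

Standard weights: 0.07, 0.27, 0.14, 0.05, 0.47.
Standardized rate: 0.0700×4.71 + 0.2700×9.89 + 0.1400×36.56 + 0.0500×67.22 + 0.4700×116.62 = 66.2908 per 100,000.

66.29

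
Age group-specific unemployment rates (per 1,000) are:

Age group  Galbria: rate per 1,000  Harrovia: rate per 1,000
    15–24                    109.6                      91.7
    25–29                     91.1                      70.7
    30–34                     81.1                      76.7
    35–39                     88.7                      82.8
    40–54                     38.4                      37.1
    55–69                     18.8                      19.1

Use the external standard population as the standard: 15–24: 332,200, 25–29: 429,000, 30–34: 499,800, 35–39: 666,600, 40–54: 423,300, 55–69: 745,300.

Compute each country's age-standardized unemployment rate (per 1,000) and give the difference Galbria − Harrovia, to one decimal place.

Standard total = 3,096,200; weights = 0.1073, 0.1386, 0.1614, 0.2153, 0.1367, 0.2407.
Galbria: 0.1073×109.6 + 0.1386×91.1 + 0.1614×81.1 + 0.2153×88.7 + 0.1367×38.4 + 0.2407×18.8 = 66.3454 per 1,000.
Harrovia: 0.1073×91.7 + 0.1386×70.7 + 0.1614×76.7 + 0.2153×82.8 + 0.1367×37.1 + 0.2407×19.1 = 59.5123 per 1,000.
Difference = 66.3454 − 59.5123 = 6.8331.

6.8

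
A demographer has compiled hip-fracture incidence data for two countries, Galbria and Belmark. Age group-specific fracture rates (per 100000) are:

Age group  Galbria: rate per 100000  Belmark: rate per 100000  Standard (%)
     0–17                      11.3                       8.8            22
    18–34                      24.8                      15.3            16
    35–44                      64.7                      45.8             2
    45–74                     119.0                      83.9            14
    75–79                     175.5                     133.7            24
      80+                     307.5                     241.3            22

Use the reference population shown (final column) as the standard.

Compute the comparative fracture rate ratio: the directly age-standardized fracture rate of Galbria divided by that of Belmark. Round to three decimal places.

Standard weights: 0.22, 0.16, 0.02, 0.14, 0.24, 0.22.
Galbria: 0.2200×11.3 + 0.1600×24.8 + 0.0200×64.7 + 0.1400×119.0 + 0.2400×175.5 + 0.2200×307.5 = 134.1780 per 100000.
Belmark: 0.2200×8.8 + 0.1600×15.3 + 0.0200×45.8 + 0.1400×83.9 + 0.2400×133.7 + 0.2200×241.3 = 102.2200 per 100000.
Ratio = 134.1780 ÷ 102.2200 = 1.31264.

1.313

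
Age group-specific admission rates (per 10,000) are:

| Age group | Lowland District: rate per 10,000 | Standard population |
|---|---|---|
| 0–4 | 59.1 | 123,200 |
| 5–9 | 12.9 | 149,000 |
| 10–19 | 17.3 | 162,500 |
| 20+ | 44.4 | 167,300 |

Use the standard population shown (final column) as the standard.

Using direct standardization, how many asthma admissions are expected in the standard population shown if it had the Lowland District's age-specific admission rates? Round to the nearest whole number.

Expected asthma admissions = Σ (standard pop × age-specific rate ÷ 10,000)
= 123,200×59.1/10,000 + 149,000×12.9/10,000 + 162,500×17.3/10,000 + 167,300×44.4/10,000
= 728.11 + 192.21 + 281.12 + 742.81 = 1944.26.

1944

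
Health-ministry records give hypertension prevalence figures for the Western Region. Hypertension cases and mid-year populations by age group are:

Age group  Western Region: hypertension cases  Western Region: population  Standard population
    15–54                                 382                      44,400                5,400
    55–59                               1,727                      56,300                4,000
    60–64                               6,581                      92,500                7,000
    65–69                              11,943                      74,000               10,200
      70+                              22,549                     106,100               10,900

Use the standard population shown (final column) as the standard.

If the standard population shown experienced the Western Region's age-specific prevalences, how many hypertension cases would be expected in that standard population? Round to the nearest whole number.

4630

Age-specific rates per 1,000 for the Western Region: 8.604, 30.675, 71.146, 161.392, 212.526.
Expected hypertension cases = Σ (standard pop × age-specific rate ÷ 1,000)
= 5,400×8.604/1,000 + 4,000×30.675/1,000 + 7,000×71.146/1,000 + 10,200×161.392/1,000 + 10,900×212.526/1,000
= 46.46 + 122.70 + 498.02 + 1646.20 + 2316.53 = 4629.91.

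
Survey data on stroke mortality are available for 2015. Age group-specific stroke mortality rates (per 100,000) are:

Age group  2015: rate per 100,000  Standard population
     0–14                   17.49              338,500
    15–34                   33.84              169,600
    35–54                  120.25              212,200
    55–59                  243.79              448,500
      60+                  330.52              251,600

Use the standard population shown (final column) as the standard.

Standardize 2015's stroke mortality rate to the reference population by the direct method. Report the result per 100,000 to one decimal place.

Standard total = 1,420,400; weights = 0.2383, 0.1194, 0.1494, 0.3158, 0.1771.
Standardized rate: 0.2383×17.49 + 0.1194×33.84 + 0.1494×120.25 + 0.3158×243.79 + 0.1771×330.52 = 161.6976 per 100,000.

161.7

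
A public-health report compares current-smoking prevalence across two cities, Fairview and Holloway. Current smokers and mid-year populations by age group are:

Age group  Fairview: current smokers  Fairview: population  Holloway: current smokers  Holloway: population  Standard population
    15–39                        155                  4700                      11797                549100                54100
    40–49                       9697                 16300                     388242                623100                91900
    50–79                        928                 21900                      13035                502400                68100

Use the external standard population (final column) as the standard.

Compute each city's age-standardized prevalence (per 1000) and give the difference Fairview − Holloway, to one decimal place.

-4.0

Age-specific rates per 1000 for Fairview: 32.979, 594.908, 42.374.
For Holloway: 21.484, 623.081, 25.945.
Standard total = 214100; weights = 0.2527, 0.4292, 0.3181.
Fairview: 0.2527×32.979 + 0.4292×594.908 + 0.3181×42.374 = 277.1690 per 1000.
Holloway: 0.2527×21.484 + 0.4292×623.081 + 0.3181×25.945 = 281.1320 per 1000.
Difference = 277.1690 − 281.1320 = -3.9630.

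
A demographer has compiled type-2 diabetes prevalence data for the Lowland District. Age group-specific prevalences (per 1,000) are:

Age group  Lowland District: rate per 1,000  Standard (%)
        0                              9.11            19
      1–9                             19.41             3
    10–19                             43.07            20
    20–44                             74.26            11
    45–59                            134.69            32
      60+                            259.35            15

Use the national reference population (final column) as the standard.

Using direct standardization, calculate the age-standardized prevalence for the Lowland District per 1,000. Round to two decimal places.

Standard weights: 0.19, 0.03, 0.20, 0.11, 0.32, 0.15.
Standardized rate: 0.1900×9.11 + 0.0300×19.41 + 0.2000×43.07 + 0.1100×74.26 + 0.3200×134.69 + 0.1500×259.35 = 101.0991 per 1,000.

101.10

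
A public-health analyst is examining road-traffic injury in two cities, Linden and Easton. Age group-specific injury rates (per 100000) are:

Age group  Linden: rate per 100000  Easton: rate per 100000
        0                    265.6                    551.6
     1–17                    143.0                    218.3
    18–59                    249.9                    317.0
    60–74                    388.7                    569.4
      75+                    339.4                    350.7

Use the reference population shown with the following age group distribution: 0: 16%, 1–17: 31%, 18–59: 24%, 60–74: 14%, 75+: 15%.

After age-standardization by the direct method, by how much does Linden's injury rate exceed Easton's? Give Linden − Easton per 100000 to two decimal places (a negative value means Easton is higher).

Standard weights: 0.16, 0.31, 0.24, 0.14, 0.15.
Linden: 0.1600×265.6 + 0.3100×143.0 + 0.2400×249.9 + 0.1400×388.7 + 0.1500×339.4 = 252.1300 per 100000.
Easton: 0.1600×551.6 + 0.3100×218.3 + 0.2400×317.0 + 0.1400×569.4 + 0.1500×350.7 = 364.3300 per 100000.
Difference = 252.1300 − 364.3300 = -112.2000.

-112.20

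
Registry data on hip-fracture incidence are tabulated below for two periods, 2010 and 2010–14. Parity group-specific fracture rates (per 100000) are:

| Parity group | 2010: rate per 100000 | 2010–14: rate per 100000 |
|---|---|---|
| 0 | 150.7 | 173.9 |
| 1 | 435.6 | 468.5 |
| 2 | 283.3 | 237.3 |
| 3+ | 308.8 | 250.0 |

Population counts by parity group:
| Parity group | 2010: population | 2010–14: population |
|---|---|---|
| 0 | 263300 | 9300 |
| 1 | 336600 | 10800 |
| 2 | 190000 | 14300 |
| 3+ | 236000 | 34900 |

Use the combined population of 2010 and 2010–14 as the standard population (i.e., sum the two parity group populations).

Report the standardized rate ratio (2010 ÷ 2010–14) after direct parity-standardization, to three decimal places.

1.023

Combined standard total = 1095200; weights = 0.2489, 0.3172, 0.1865, 0.2474.
2010: 0.2489×150.7 + 0.3172×435.6 + 0.1865×283.3 + 0.2474×308.8 = 304.9127 per 100000.
2010–14: 0.2489×173.9 + 0.3172×468.5 + 0.1865×237.3 + 0.2474×250.0 = 297.9980 per 100000.
Ratio = 304.9127 ÷ 297.9980 = 1.02320.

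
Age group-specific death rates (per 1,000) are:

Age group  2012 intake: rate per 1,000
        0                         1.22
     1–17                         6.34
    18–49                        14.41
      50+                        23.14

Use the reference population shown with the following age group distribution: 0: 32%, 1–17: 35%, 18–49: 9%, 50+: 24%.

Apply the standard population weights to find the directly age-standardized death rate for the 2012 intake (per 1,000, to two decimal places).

Standard weights: 0.32, 0.35, 0.09, 0.24.
Standardized rate: 0.3200×1.22 + 0.3500×6.34 + 0.0900×14.41 + 0.2400×23.14 = 9.4599 per 1,000.

9.46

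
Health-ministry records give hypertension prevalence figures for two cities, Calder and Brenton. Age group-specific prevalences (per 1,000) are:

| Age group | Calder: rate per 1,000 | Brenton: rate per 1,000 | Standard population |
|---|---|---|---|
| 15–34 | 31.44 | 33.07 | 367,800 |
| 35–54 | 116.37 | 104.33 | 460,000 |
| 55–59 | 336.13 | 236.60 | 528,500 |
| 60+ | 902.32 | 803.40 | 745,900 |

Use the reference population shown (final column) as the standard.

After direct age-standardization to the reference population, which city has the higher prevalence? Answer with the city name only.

Calder

Standard total = 2,102,200; weights = 0.1750, 0.2188, 0.2514, 0.3548.
Calder: 0.1750×31.44 + 0.2188×116.37 + 0.2514×336.13 + 0.3548×902.32 = 435.6289 per 1,000.
Brenton: 0.1750×33.07 + 0.2188×104.33 + 0.2514×236.60 + 0.3548×803.40 = 373.1586 per 1,000.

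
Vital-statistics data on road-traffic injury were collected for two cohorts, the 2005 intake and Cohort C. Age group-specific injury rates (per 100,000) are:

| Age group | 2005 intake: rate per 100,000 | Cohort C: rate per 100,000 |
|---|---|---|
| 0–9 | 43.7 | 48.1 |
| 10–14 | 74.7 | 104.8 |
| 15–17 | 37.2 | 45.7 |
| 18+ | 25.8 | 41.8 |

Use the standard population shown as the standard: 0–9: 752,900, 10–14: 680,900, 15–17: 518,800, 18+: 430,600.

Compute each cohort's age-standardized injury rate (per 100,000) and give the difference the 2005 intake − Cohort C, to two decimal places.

Standard total = 2,383,200; weights = 0.3159, 0.2857, 0.2177, 0.1807.
The 2005 intake: 0.3159×43.7 + 0.2857×74.7 + 0.2177×37.2 + 0.1807×25.8 = 47.9078 per 100,000.
Cohort C: 0.3159×48.1 + 0.2857×104.8 + 0.2177×45.7 + 0.1807×41.8 = 62.6389 per 100,000.
Difference = 47.9078 − 62.6389 = -14.7311.

-14.73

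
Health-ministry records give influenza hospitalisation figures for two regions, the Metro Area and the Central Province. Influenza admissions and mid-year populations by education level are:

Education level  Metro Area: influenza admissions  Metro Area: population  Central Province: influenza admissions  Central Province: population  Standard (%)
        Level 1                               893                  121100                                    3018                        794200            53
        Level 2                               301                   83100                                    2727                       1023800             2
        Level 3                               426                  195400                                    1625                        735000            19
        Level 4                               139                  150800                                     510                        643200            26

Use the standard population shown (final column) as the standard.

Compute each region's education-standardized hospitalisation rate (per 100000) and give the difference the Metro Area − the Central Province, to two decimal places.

194.11

Education-specific rates per 100000 for the Metro Area: 737.41, 362.21, 218.01, 92.18.
For the Central Province: 380.01, 266.36, 221.09, 79.29.
Standard weights: 0.53, 0.02, 0.19, 0.26.
The Metro Area: 0.5300×737.41 + 0.0200×362.21 + 0.1900×218.01 + 0.2600×92.18 = 463.4583 per 100000.
The Central Province: 0.5300×380.01 + 0.0200×266.36 + 0.1900×221.09 + 0.2600×79.29 = 269.3524 per 100000.
Difference = 463.4583 − 269.3524 = 194.1059.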